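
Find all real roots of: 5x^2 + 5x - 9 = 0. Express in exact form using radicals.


Using the quadratic formula: x = (-b ± sqrt(b^2 - 4ac)) / (2a)
Here a = 5, b = 5, c = -9
Discriminant = b^2 - 4ac = 5^2 - 4(5)(-9) = 25 + 180 = 205
Since discriminant = 205 > 0, there are two real roots.
x = (-5 ± sqrt(205)) / 10
Numerically: x ≈ 0.9318 or x ≈ -1.9318

x = (-5 + sqrt(205)) / 10 or x = (-5 - sqrt(205)) / 10


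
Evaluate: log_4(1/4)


We need the exponent such that 4^? = 1/4
4^(-1) = 1/4^1 = 1/4
Therefore log_4(1/4) = -1

-1


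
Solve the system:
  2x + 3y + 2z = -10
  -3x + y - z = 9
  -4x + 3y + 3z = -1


Using Cramer's rule. Expand each determinant along the first row.
D  = 2*[1*3 - (-1)*3] - 3*[(-3)*3 - (-1)*(-4)] + 2*[(-3)*3 - 1*(-4)]
  = 2*(6) - 3*(-13) + 2*(-5) = 41
Dx = (-10)*[1*3 - (-1)*3] - 3*[9*3 - (-1)*(-1)] + 2*[9*3 - 1*(-1)]
  = (-10)*(6) - 3*(26) + 2*(28) = -82
Dy = 2*[9*3 - (-1)*(-1)] - (-10)*[(-3)*3 - (-1)*(-4)] + 2*[(-3)*(-1) - 9*(-4)]
  = 2*(26) - (-10)*(-13) + 2*(39) = 0
Dz = 2*[1*(-1) - 9*3] - 3*[(-3)*(-1) - 9*(-4)] + (-10)*[(-3)*3 - 1*(-4)]
  = 2*(-28) - 3*(39) + (-10)*(-5) = -123
x = Dx/D = -82/41 = -2, y = Dy/D = 0/41 = 0, z = Dz/D = -123/41 = -3
Check eq1: (2)(-2) + (3)(0) + (2)(-3) = -10 = -10 ✓
Check eq2: (-3)(-2) + (1)(0) + (-1)(-3) = 9 = 9 ✓
Check eq3: (-4)(-2) + (3)(0) + (3)(-3) = -1 = -1 ✓

x = -2, y = 0, z = -3


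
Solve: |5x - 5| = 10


An absolute value equation |expr| = 10 gives two cases:
Case 1: 5x - 5 = 10
  5x = 15, so x = 3
Case 2: 5x - 5 = -10
  5x = -5, so x = -1

x = -1, x = 3


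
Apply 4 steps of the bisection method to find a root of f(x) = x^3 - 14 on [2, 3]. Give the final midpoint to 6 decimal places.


f(x) = x^3 - 14
f(2) = -6 < 0
f(3) = 13 > 0

Step 1: midpoint = (2.000000 + 3.000000)/2 = 2.500000
  f(2.500000) = 1.625000
  f(mid) > 0, so root is in [2.000000, 2.500000]

Step 2: midpoint = (2.000000 + 2.500000)/2 = 2.250000
  f(2.250000) = -2.609375
  f(mid) < 0, so root is in [2.250000, 2.500000]

Step 3: midpoint = (2.250000 + 2.500000)/2 = 2.375000
  f(2.375000) = -0.603516
  f(mid) < 0, so root is in [2.375000, 2.500000]

Step 4: midpoint = (2.375000 + 2.500000)/2 = 2.437500
  f(2.437500) = 0.482178
  f(mid) > 0, so root is in [2.375000, 2.437500]

midpoint = 2.437500


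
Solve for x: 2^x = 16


Express both sides with the same base.
16 = 2^4
Since the bases match: x = 4

x = 4


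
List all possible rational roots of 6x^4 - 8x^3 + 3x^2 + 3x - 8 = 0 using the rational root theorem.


Rational root theorem: possible roots are ±p/q where:
  p divides the constant term (-8): p ∈ {1, 2, 4, 8}
  q divides the leading coefficient (6): q ∈ {1, 2, 3, 6}

All possible rational roots: -8, -4, -8/3, -2, -4/3, -1, -2/3, -1/2, -1/3, -1/6, 1/6, 1/3, 1/2, 2/3, 1, 4/3, 2, 8/3, 4, 8

-8, -4, -8/3, -2, -4/3, -1, -2/3, -1/2, -1/3, -1/6, 1/6, 1/3, 1/2, 2/3, 1, 4/3, 2, 8/3, 4, 8


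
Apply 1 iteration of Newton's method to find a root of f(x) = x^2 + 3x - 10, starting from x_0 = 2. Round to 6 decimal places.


Newton's method: x_(n+1) = x_n - f(x_n)/f'(x_n)
f(x) = x^2 + 3x - 10
f'(x) = 2x + 3

Iteration 1:
  f(2.000000) = 0.000000
  f'(2.000000) = 7.000000
  x_1 = 2.000000 - (0.000000)/(7.000000) = 2.000000

x_1 = 2.000000


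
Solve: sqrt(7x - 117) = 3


Square both sides: 7x - 117 = 3^2 = 9
7x = 9 + 117 = 126
x = 18
Check: sqrt(7*18 - 117) = sqrt(9) = 3 ✓

x = 18


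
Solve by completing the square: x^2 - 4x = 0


Start: x^2 - 4x + 0 = 0
Move constant: x^2 - 4x = 0
Half of -4 is -2, squared is 4
Add 4 to both sides: x^2 - 4x + 4 = 4
(x - 2)^2 = 4
x - 2 = ±2
x = 2 + 2 = 4 or x = 2 - 2 = 0

x = 0, x = 4


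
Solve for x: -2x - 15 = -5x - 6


Starting with: -2x - 15 = -5x - 6
Move all x terms to left: (-2 + 5)x = -6 + 15
Simplify: 3x = 9
Divide both sides by 3: x = 3

x = 3


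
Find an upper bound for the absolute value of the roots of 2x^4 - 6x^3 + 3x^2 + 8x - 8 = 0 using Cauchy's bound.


Cauchy's bound: all roots r satisfy |r| <= 1 + max(|a_i/a_n|) for i = 0,...,n-1
where a_n is the leading coefficient.

Coefficients: [2, -6, 3, 8, -8]
Leading coefficient a_n = 2
Ratios |a_i/a_n|: 3, 3/2, 4, 4
Maximum ratio: 4
Cauchy's bound: |r| <= 1 + 4 = 5

Upper bound = 5


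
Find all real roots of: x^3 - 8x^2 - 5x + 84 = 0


Let p(x) = x^3 - 8x^2 - 5x + 84. By the rational root theorem (leading coefficient 1), any rational root is an integer divisor of 84: try ±1, ±2, ... in turn.
Test x = 1: value = 72 ≠ 0.
Test x = -1: value = 80 ≠ 0.
Test x = 2: value = 50 ≠ 0.
Test x = -2: value = 54 ≠ 0.
Test x = 3: value = 24 ≠ 0.
Test x = -3: value = 0 ✓, so (x + 3) is a factor.
Synthetic division by (x + 3): bring down 1; 1(-3) - 8 = -11; (-11)(-3) - 5 = 28; 28(-3) + 84 = 0 → quotient x^2 - 11x + 28, remainder 0.
Solve the quadratic x^2 - 11x + 28 = 0: discriminant = (-11)^2 - 4(1)(28) = 121 - 112 = 9.
sqrt(9) = 3, so x = (11 ± 3)/2: x = 7 or x = 4.

x = -3, x = 4, x = 7


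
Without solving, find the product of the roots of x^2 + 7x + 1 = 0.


By Vieta's formulas for ax^2 + bx + c = 0:
  Sum of roots = -b/a
  Product of roots = c/a

Here a = 1, b = 7, c = 1
Sum = -(7)/1 = -7
Product = 1/1 = 1

Product = 1


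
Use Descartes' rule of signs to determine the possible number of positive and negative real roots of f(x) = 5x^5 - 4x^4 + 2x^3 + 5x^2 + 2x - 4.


Descartes' rule of signs:

For positive roots, count sign changes in f(x) = 5x^5 - 4x^4 + 2x^3 + 5x^2 + 2x - 4:
Signs of coefficients: +, -, +, +, +, -
Number of sign changes: 3
Possible positive real roots: 3, 1

For negative roots, examine f(-x) = -5x^5 - 4x^4 - 2x^3 + 5x^2 - 2x - 4:
Signs of coefficients: -, -, -, +, -, -
Number of sign changes: 2
Possible negative real roots: 2, 0

Positive roots: 3 or 1; Negative roots: 2 or 0


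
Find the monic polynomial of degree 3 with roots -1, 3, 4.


A monic polynomial with roots -1, 3, 4 is:
p(x) = (x + 1)(x - 3)(x - 4)
After multiplying by (x + 1): x + 1
After multiplying by (x - 3): x^2 - 2x - 3
After multiplying by (x - 4): x^3 - 6x^2 + 5x + 12

x^3 - 6x^2 + 5x + 12


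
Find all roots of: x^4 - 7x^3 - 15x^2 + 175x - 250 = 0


Let p(x) = x^4 - 7x^3 - 15x^2 + 175x - 250. By the rational root theorem (leading coefficient 1), any rational root is an integer divisor of 250: try ±1, ±2, ... in turn.
Test x = 1: value = -96 ≠ 0.
Test x = -1: value = -432 ≠ 0.
Test x = 2: value = 0 ✓, so (x - 2) is a factor.
Synthetic division by (x - 2): bring down 1; 1(2) - 7 = -5; (-5)(2) - 15 = -25; (-25)(2) + 175 = 125; 125(2) - 250 = 0 → quotient x^3 - 5x^2 - 25x + 125, remainder 0.
Continue with the quotient x^3 - 5x^2 - 25x + 125 (candidates must divide 125).
Test x = 5: value = 0 ✓, so (x - 5) is a factor.
Synthetic division by (x - 5): bring down 1; 1(5) - 5 = 0; 0(5) - 25 = -25; (-25)(5) + 125 = 0 → quotient x^2 - 25, remainder 0.
Solve the quadratic x^2 - 25 = 0: discriminant = 0^2 - 4(1)(-25) = 0 + 100 = 100.
sqrt(100) = 10, so x = (0 ± 10)/2: x = 5 or x = -5.
Collecting all roots found:

x = -5, x = 2, x = 5 (multiplicity 2)


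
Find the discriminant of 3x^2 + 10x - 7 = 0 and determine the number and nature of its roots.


For ax^2 + bx + c = 0, discriminant D = b^2 - 4ac
Here a = 3, b = 10, c = -7
D = (10)^2 - 4(3)(-7) = 100 + 84 = 184

D = 184 > 0 but not a perfect square
The equation has 2 distinct real irrational roots.

Discriminant = 184, 2 distinct real irrational roots


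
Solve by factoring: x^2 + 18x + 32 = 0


We need two numbers that multiply to 32 and add to 18.
Those numbers are 2 and 16 (since 2 * 16 = 32 and 2 + 16 = 18).
So x^2 + 18x + 32 = (x + 2)(x + 16) = 0
Setting each factor to zero: x = -2 or x = -16

x = -16, x = -2


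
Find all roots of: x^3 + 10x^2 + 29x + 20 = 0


Let p(x) = x^3 + 10x^2 + 29x + 20. By the rational root theorem (leading coefficient 1), any rational root is an integer divisor of 20: try ±1, ±2, ... in turn.
Test x = 1: value = 60 ≠ 0.
Test x = -1: value = 0 ✓, so (x + 1) is a factor.
Synthetic division by (x + 1): bring down 1; 1(-1) + 10 = 9; 9(-1) + 29 = 20; 20(-1) + 20 = 0 → quotient x^2 + 9x + 20, remainder 0.
Solve the quadratic x^2 + 9x + 20 = 0: discriminant = 9^2 - 4(1)(20) = 81 - 80 = 1.
sqrt(1) = 1, so x = (-9 ± 1)/2: x = -4 or x = -5.
Collecting all roots found:

x = -5, x = -4, x = -1


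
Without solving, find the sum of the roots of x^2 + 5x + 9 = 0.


By Vieta's formulas for ax^2 + bx + c = 0:
  Sum of roots = -b/a
  Product of roots = c/a

Here a = 1, b = 5, c = 9
Sum = -(5)/1 = -5
Product = 9/1 = 9

Sum = -5


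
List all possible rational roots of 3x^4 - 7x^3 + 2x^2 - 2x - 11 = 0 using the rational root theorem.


Rational root theorem: possible roots are ±p/q where:
  p divides the constant term (-11): p ∈ {1, 11}
  q divides the leading coefficient (3): q ∈ {1, 3}

All possible rational roots: -11, -11/3, -1, -1/3, 1/3, 1, 11/3, 11

-11, -11/3, -1, -1/3, 1/3, 1, 11/3, 11


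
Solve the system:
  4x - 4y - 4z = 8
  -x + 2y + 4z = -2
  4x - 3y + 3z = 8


Using Cramer's rule. Expand each determinant along the first row.
D  = 4*[2*3 - 4*(-3)] - (-4)*[(-1)*3 - 4*4] + (-4)*[(-1)*(-3) - 2*4]
  = 4*(18) - (-4)*(-19) + (-4)*(-5) = 16
Dx = 8*[2*3 - 4*(-3)] - (-4)*[(-2)*3 - 4*8] + (-4)*[(-2)*(-3) - 2*8]
  = 8*(18) - (-4)*(-38) + (-4)*(-10) = 32
Dy = 4*[(-2)*3 - 4*8] - 8*[(-1)*3 - 4*4] + (-4)*[(-1)*8 - (-2)*4]
  = 4*(-38) - 8*(-19) + (-4)*(0) = 0
Dz = 4*[2*8 - (-2)*(-3)] - (-4)*[(-1)*8 - (-2)*4] + 8*[(-1)*(-3) - 2*4]
  = 4*(10) - (-4)*(0) + 8*(-5) = 0
x = Dx/D = 32/16 = 2, y = Dy/D = 0/16 = 0, z = Dz/D = 0/16 = 0
Check eq1: (4)(2) + (-4)(0) + (-4)(0) = 8 = 8 ✓
Check eq2: (-1)(2) + (2)(0) + (4)(0) = -2 = -2 ✓
Check eq3: (4)(2) + (-3)(0) + (3)(0) = 8 = 8 ✓

x = 2, y = 0, z = 0


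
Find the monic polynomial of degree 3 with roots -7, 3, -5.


A monic polynomial with roots -7, 3, -5 is:
p(x) = (x + 7)(x - 3)(x + 5)
After multiplying by (x + 7): x + 7
After multiplying by (x - 3): x^2 + 4x - 21
After multiplying by (x + 5): x^3 + 9x^2 - x - 105

x^3 + 9x^2 - x - 105


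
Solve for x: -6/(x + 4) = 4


Multiply both sides by (x + 4): -6 = 4(x + 4)
Distribute: -6 = 4x + 16
4x = -6 - 16 = -22
x = -11/2

x = -11/2


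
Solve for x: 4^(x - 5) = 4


Express both sides with the same base.
4 = 4^1
Since the bases match, equate exponents: x - 5 = 1
So x = 1 - (-5) = 6

x = 6


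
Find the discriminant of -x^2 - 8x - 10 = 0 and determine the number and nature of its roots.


For ax^2 + bx + c = 0, discriminant D = b^2 - 4ac
Here a = -1, b = -8, c = -10
D = (-8)^2 - 4(-1)(-10) = 64 - 40 = 24

D = 24 > 0 but not a perfect square
The equation has 2 distinct real irrational roots.

Discriminant = 24, 2 distinct real irrational roots


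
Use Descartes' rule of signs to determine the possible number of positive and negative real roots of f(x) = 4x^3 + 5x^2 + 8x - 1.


Descartes' rule of signs:

For positive roots, count sign changes in f(x) = 4x^3 + 5x^2 + 8x - 1:
Signs of coefficients: +, +, +, -
Number of sign changes: 1
Possible positive real roots: 1

For negative roots, examine f(-x) = -4x^3 + 5x^2 - 8x - 1:
Signs of coefficients: -, +, -, -
Number of sign changes: 2
Possible negative real roots: 2, 0

Positive roots: 1; Negative roots: 2 or 0


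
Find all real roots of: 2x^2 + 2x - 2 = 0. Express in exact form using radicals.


Using the quadratic formula: x = (-b ± sqrt(b^2 - 4ac)) / (2a)
Here a = 2, b = 2, c = -2
Discriminant = b^2 - 4ac = 2^2 - 4(2)(-2) = 4 + 16 = 20
Since discriminant = 20 > 0, there are two real roots.
x = (-2 ± 2*sqrt(5)) / 4
Simplifying: x = (-1 ± sqrt(5)) / 2
Numerically: x ≈ 0.6180 or x ≈ -1.6180

x = (-1 + sqrt(5)) / 2 or x = (-1 - sqrt(5)) / 2


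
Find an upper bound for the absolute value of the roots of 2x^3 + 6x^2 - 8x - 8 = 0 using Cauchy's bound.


Cauchy's bound: all roots r satisfy |r| <= 1 + max(|a_i/a_n|) for i = 0,...,n-1
where a_n is the leading coefficient.

Coefficients: [2, 6, -8, -8]
Leading coefficient a_n = 2
Ratios |a_i/a_n|: 3, 4, 4
Maximum ratio: 4
Cauchy's bound: |r| <= 1 + 4 = 5

Upper bound = 5


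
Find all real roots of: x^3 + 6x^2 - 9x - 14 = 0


Let p(x) = x^3 + 6x^2 - 9x - 14. By the rational root theorem (leading coefficient 1), any rational root is an integer divisor of 14: try ±1, ±2, ... in turn.
Test x = 1: value = -16 ≠ 0.
Test x = -1: value = 0 ✓, so (x + 1) is a factor.
Synthetic division by (x + 1): bring down 1; 1(-1) + 6 = 5; 5(-1) - 9 = -14; (-14)(-1) - 14 = 0 → quotient x^2 + 5x - 14, remainder 0.
Solve the quadratic x^2 + 5x - 14 = 0: discriminant = 5^2 - 4(1)(-14) = 25 + 56 = 81.
sqrt(81) = 9, so x = (-5 ± 9)/2: x = 2 or x = -7.

x = -7, x = -1, x = 2


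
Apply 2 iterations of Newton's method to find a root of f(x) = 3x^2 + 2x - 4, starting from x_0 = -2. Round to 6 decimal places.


Newton's method: x_(n+1) = x_n - f(x_n)/f'(x_n)
f(x) = 3x^2 + 2x - 4
f'(x) = 6x + 2

Iteration 1:
  f(-2.000000) = 4.000000
  f'(-2.000000) = -10.000000
  x_1 = -2.000000 - (4.000000)/(-10.000000) = -1.600000

Iteration 2:
  f(-1.600000) = 0.480000
  f'(-1.600000) = -7.600000
  x_2 = -1.600000 - (0.480000)/(-7.600000) = -1.536842

x_2 = -1.536842


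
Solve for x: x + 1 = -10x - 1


Starting with: x + 1 = -10x - 1
Move all x terms to left: (1 + 10)x = -1 - 1
Simplify: 11x = -2
Divide both sides by 11: x = -2/11

x = -2/11


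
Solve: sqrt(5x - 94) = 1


Square both sides: 5x - 94 = 1^2 = 1
5x = 1 + 94 = 95
x = 19
Check: sqrt(5*19 - 94) = sqrt(1) = 1 ✓

x = 19


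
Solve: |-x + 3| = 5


An absolute value equation |expr| = 5 gives two cases:
Case 1: -x + 3 = 5
  -x = 2, so x = -2
Case 2: -x + 3 = -5
  -x = -8, so x = 8

x = -2, x = 8


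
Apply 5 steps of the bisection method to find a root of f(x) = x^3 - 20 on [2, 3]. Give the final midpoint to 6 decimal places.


f(x) = x^3 - 20
f(2) = -12 < 0
f(3) = 7 > 0

Step 1: midpoint = (2.000000 + 3.000000)/2 = 2.500000
  f(2.500000) = -4.375000
  f(mid) < 0, so root is in [2.500000, 3.000000]

Step 2: midpoint = (2.500000 + 3.000000)/2 = 2.750000
  f(2.750000) = 0.796875
  f(mid) > 0, so root is in [2.500000, 2.750000]

Step 3: midpoint = (2.500000 + 2.750000)/2 = 2.625000
  f(2.625000) = -1.912109
  f(mid) < 0, so root is in [2.625000, 2.750000]

Step 4: midpoint = (2.625000 + 2.750000)/2 = 2.687500
  f(2.687500) = -0.589111
  f(mid) < 0, so root is in [2.687500, 2.750000]

Step 5: midpoint = (2.687500 + 2.750000)/2 = 2.718750
  f(2.718750) = 0.095917
  f(mid) > 0, so root is in [2.687500, 2.718750]

midpoint = 2.718750


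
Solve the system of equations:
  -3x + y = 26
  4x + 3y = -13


Using Cramer's rule:
Determinant D = (-3)(3) - (4)(1) = -9 - 4 = -13
Dx = (26)(3) - (-13)(1) = 78 + 13 = 91
Dy = (-3)(-13) - (4)(26) = 39 - 104 = -65
x = Dx/D = 91/-13 = -7
y = Dy/D = -65/-13 = 5

x = -7, y = 5


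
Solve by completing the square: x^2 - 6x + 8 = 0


Start: x^2 - 6x + 8 = 0
Move constant: x^2 - 6x = -8
Half of -6 is -3, squared is 9
Add 9 to both sides: x^2 - 6x + 9 = 1
(x - 3)^2 = 1
x - 3 = ±1
x = 3 + 1 = 4 or x = 3 - 1 = 2

x = 2, x = 4


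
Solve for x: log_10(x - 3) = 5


Convert to exponential form: x - 3 = 10^5 = 100000
x = 100000 + 3 = 100003
Check: log_10(100003 - 3) = log_10(100000) = log_10(100000) = 5 ✓

x = 100003


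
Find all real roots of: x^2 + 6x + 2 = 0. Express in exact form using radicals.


Using the quadratic formula: x = (-b ± sqrt(b^2 - 4ac)) / (2a)
Here a = 1, b = 6, c = 2
Discriminant = b^2 - 4ac = 6^2 - 4(1)(2) = 36 - 8 = 28
Since discriminant = 28 > 0, there are two real roots.
x = (-6 ± 2*sqrt(7)) / 2
Simplifying: x = -3 ± sqrt(7)
Numerically: x ≈ -0.3542 or x ≈ -5.6458

x = -3 + sqrt(7) or x = -3 - sqrt(7)


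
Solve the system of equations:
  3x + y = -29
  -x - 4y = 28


Using Cramer's rule:
Determinant D = (3)(-4) - (-1)(1) = -12 + 1 = -11
Dx = (-29)(-4) - (28)(1) = 116 - 28 = 88
Dy = (3)(28) - (-1)(-29) = 84 - 29 = 55
x = Dx/D = 88/-11 = -8
y = Dy/D = 55/-11 = -5

x = -8, y = -5


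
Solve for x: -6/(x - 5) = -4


Multiply both sides by (x - 5): -6 = -4(x - 5)
Distribute: -6 = -4x + 20
-4x = -6 - 20 = -26
x = 13/2

x = 13/2


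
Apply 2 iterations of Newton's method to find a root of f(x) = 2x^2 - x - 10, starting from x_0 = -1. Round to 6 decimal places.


Newton's method: x_(n+1) = x_n - f(x_n)/f'(x_n)
f(x) = 2x^2 - x - 10
f'(x) = 4x - 1

Iteration 1:
  f(-1.000000) = -7.000000
  f'(-1.000000) = -5.000000
  x_1 = -1.000000 - (-7.000000)/(-5.000000) = -2.400000

Iteration 2:
  f(-2.400000) = 3.920000
  f'(-2.400000) = -10.600000
  x_2 = -2.400000 - (3.920000)/(-10.600000) = -2.030189

x_2 = -2.030189


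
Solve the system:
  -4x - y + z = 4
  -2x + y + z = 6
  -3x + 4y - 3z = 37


Using Cramer's rule. Expand each determinant along the first row.
D  = (-4)*[1*(-3) - 1*4] - (-1)*[(-2)*(-3) - 1*(-3)] + 1*[(-2)*4 - 1*(-3)]
  = (-4)*(-7) - (-1)*(9) + 1*(-5) = 32
Dx = 4*[1*(-3) - 1*4] - (-1)*[6*(-3) - 1*37] + 1*[6*4 - 1*37]
  = 4*(-7) - (-1)*(-55) + 1*(-13) = -96
Dy = (-4)*[6*(-3) - 1*37] - 4*[(-2)*(-3) - 1*(-3)] + 1*[(-2)*37 - 6*(-3)]
  = (-4)*(-55) - 4*(9) + 1*(-56) = 128
Dz = (-4)*[1*37 - 6*4] - (-1)*[(-2)*37 - 6*(-3)] + 4*[(-2)*4 - 1*(-3)]
  = (-4)*(13) - (-1)*(-56) + 4*(-5) = -128
x = Dx/D = -96/32 = -3, y = Dy/D = 128/32 = 4, z = Dz/D = -128/32 = -4
Check eq1: (-4)(-3) + (-1)(4) + (1)(-4) = 4 = 4 ✓
Check eq2: (-2)(-3) + (1)(4) + (1)(-4) = 6 = 6 ✓
Check eq3: (-3)(-3) + (4)(4) + (-3)(-4) = 37 = 37 ✓

x = -3, y = 4, z = -4


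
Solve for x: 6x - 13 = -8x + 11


Starting with: 6x - 13 = -8x + 11
Move all x terms to left: (6 + 8)x = 11 + 13
Simplify: 14x = 24
Divide both sides by 14: x = 12/7

x = 12/7


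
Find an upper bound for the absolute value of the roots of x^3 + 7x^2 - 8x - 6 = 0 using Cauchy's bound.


Cauchy's bound: all roots r satisfy |r| <= 1 + max(|a_i/a_n|) for i = 0,...,n-1
where a_n is the leading coefficient.

Coefficients: [1, 7, -8, -6]
Leading coefficient a_n = 1
Ratios |a_i/a_n|: 7, 8, 6
Maximum ratio: 8
Cauchy's bound: |r| <= 1 + 8 = 9

Upper bound = 9


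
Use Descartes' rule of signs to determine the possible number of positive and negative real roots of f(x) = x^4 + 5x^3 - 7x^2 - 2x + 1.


Descartes' rule of signs:

For positive roots, count sign changes in f(x) = x^4 + 5x^3 - 7x^2 - 2x + 1:
Signs of coefficients: +, +, -, -, +
Number of sign changes: 2
Possible positive real roots: 2, 0

For negative roots, examine f(-x) = x^4 - 5x^3 - 7x^2 + 2x + 1:
Signs of coefficients: +, -, -, +, +
Number of sign changes: 2
Possible negative real roots: 2, 0

Positive roots: 2 or 0; Negative roots: 2 or 0


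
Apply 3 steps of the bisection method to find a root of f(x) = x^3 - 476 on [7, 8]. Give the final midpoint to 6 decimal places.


f(x) = x^3 - 476
f(7) = -133 < 0
f(8) = 36 > 0

Step 1: midpoint = (7.000000 + 8.000000)/2 = 7.500000
  f(7.500000) = -54.125000
  f(mid) < 0, so root is in [7.500000, 8.000000]

Step 2: midpoint = (7.500000 + 8.000000)/2 = 7.750000
  f(7.750000) = -10.515625
  f(mid) < 0, so root is in [7.750000, 8.000000]

Step 3: midpoint = (7.750000 + 8.000000)/2 = 7.875000
  f(7.875000) = 12.373047
  f(mid) > 0, so root is in [7.750000, 7.875000]

midpoint = 7.875000


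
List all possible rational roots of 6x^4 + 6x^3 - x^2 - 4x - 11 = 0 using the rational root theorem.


Rational root theorem: possible roots are ±p/q where:
  p divides the constant term (-11): p ∈ {1, 11}
  q divides the leading coefficient (6): q ∈ {1, 2, 3, 6}

All possible rational roots: -11, -11/2, -11/3, -11/6, -1, -1/2, -1/3, -1/6, 1/6, 1/3, 1/2, 1, 11/6, 11/3, 11/2, 11

-11, -11/2, -11/3, -11/6, -1, -1/2, -1/3, -1/6, 1/6, 1/3, 1/2, 1, 11/6, 11/3, 11/2, 11


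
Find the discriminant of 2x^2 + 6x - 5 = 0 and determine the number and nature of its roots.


For ax^2 + bx + c = 0, discriminant D = b^2 - 4ac
Here a = 2, b = 6, c = -5
D = (6)^2 - 4(2)(-5) = 36 + 40 = 76

D = 76 > 0 but not a perfect square
The equation has 2 distinct real irrational roots.

Discriminant = 76, 2 distinct real irrational roots


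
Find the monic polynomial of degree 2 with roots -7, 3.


A monic polynomial with roots -7, 3 is:
p(x) = (x + 7)(x - 3)
After multiplying by (x + 7): x + 7
After multiplying by (x - 3): x^2 + 4x - 21

x^2 + 4x - 21


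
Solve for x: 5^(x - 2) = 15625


Express both sides with the same base.
15625 = 5^6
Since the bases match, equate exponents: x - 2 = 6
So x = 6 - (-2) = 8

x = 8


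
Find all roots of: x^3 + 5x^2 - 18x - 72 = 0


Let p(x) = x^3 + 5x^2 - 18x - 72. By the rational root theorem (leading coefficient 1), any rational root is an integer divisor of 72: try ±1, ±2, ... in turn.
Test x = 1: value = -84 ≠ 0.
Test x = -1: value = -50 ≠ 0.
Test x = 2: value = -80 ≠ 0.
Test x = -2: value = -24 ≠ 0.
Test x = 3: value = -54 ≠ 0.
Test x = -3: value = 0 ✓, so (x + 3) is a factor.
Synthetic division by (x + 3): bring down 1; 1(-3) + 5 = 2; 2(-3) - 18 = -24; (-24)(-3) - 72 = 0 → quotient x^2 + 2x - 24, remainder 0.
Solve the quadratic x^2 + 2x - 24 = 0: discriminant = 2^2 - 4(1)(-24) = 4 + 96 = 100.
sqrt(100) = 10, so x = (-2 ± 10)/2: x = 4 or x = -6.
Collecting all roots found:

x = -6, x = -3, x = 4


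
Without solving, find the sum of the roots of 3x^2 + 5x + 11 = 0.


By Vieta's formulas for ax^2 + bx + c = 0:
  Sum of roots = -b/a
  Product of roots = c/a

Here a = 3, b = 5, c = 11
Sum = -(5)/3 = -5/3
Product = 11/3 = 11/3

Sum = -5/3


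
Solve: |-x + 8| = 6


An absolute value equation |expr| = 6 gives two cases:
Case 1: -x + 8 = 6
  -x = -2, so x = 2
Case 2: -x + 8 = -6
  -x = -14, so x = 14

x = 2, x = 14


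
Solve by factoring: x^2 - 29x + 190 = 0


We need two numbers that multiply to 190 and add to -29.
Those numbers are -10 and -19 (since (-10) * (-19) = 190 and (-10) + (-19) = -29).
So x^2 - 29x + 190 = (x - 10)(x - 19) = 0
Setting each factor to zero: x = 10 or x = 19

x = 10, x = 19


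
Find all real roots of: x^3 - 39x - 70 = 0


Let p(x) = x^3 - 39x - 70. By the rational root theorem (leading coefficient 1), any rational root is an integer divisor of 70: try ±1, ±2, ... in turn.
Test x = 1: value = -108 ≠ 0.
Test x = -1: value = -32 ≠ 0.
Test x = 2: value = -140 ≠ 0.
Test x = -2: value = 0 ✓, so (x + 2) is a factor.
Synthetic division by (x + 2): bring down 1; 1(-2) + 0 = -2; (-2)(-2) - 39 = -35; (-35)(-2) - 70 = 0 → quotient x^2 - 2x - 35, remainder 0.
Solve the quadratic x^2 - 2x - 35 = 0: discriminant = (-2)^2 - 4(1)(-35) = 4 + 140 = 144.
sqrt(144) = 12, so x = (2 ± 12)/2: x = 7 or x = -5.

x = -5, x = -2, x = 7


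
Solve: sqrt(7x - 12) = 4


Square both sides: 7x - 12 = 4^2 = 16
7x = 16 + 12 = 28
x = 4
Check: sqrt(7*4 - 12) = sqrt(16) = 4 ✓

x = 4


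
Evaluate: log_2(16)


We need the exponent such that 2^? = 16
2^4 = 16
Therefore log_2(16) = 4

4


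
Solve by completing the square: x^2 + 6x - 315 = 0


Start: x^2 + 6x - 315 = 0
Move constant: x^2 + 6x = 315
Half of 6 is 3, squared is 9
Add 9 to both sides: x^2 + 6x + 9 = 324
(x + 3)^2 = 324
x + 3 = ±18
x = -3 + 18 = 15 or x = -3 - 18 = -21

x = -21, x = 15


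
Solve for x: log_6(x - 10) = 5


Convert to exponential form: x - 10 = 6^5 = 7776
x = 7776 + 10 = 7786
Check: log_6(7786 - 10) = log_6(7776) = log_6(7776) = 5 ✓

x = 7786


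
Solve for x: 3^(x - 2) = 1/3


Express both sides with the same base.
1/3 = 3^(-1)
Since the bases match, equate exponents: x - 2 = -1
So x = -1 - (-2) = 1

x = 1


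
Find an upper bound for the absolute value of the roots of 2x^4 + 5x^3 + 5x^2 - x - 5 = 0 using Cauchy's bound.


Cauchy's bound: all roots r satisfy |r| <= 1 + max(|a_i/a_n|) for i = 0,...,n-1
where a_n is the leading coefficient.

Coefficients: [2, 5, 5, -1, -5]
Leading coefficient a_n = 2
Ratios |a_i/a_n|: 5/2, 5/2, 1/2, 5/2
Maximum ratio: 5/2
Cauchy's bound: |r| <= 1 + 5/2 = 7/2

Upper bound = 7/2


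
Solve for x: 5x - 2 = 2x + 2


Starting with: 5x - 2 = 2x + 2
Move all x terms to left: (5 - 2)x = 2 + 2
Simplify: 3x = 4
Divide both sides by 3: x = 4/3

x = 4/3


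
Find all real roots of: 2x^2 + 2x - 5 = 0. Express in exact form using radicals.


Using the quadratic formula: x = (-b ± sqrt(b^2 - 4ac)) / (2a)
Here a = 2, b = 2, c = -5
Discriminant = b^2 - 4ac = 2^2 - 4(2)(-5) = 4 + 40 = 44
Since discriminant = 44 > 0, there are two real roots.
x = (-2 ± 2*sqrt(11)) / 4
Simplifying: x = (-1 ± sqrt(11)) / 2
Numerically: x ≈ 1.1583 or x ≈ -2.1583

x = (-1 + sqrt(11)) / 2 or x = (-1 - sqrt(11)) / 2


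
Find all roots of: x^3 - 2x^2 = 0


The lowest-degree term is x^2, so x = 0 is a root with multiplicity 2. Factor out x^2:
  x - 2 = 0
Linear factor x - 2 = 0 gives x = 2.
Collecting all roots found:

x = 0 (multiplicity 2), x = 2


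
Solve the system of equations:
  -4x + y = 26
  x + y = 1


Using Cramer's rule:
Determinant D = (-4)(1) - (1)(1) = -4 - 1 = -5
Dx = (26)(1) - (1)(1) = 26 - 1 = 25
Dy = (-4)(1) - (1)(26) = -4 - 26 = -30
x = Dx/D = 25/-5 = -5
y = Dy/D = -30/-5 = 6

x = -5, y = 6


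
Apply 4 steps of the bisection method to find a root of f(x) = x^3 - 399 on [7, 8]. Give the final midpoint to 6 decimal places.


f(x) = x^3 - 399
f(7) = -56 < 0
f(8) = 113 > 0

Step 1: midpoint = (7.000000 + 8.000000)/2 = 7.500000
  f(7.500000) = 22.875000
  f(mid) > 0, so root is in [7.000000, 7.500000]

Step 2: midpoint = (7.000000 + 7.500000)/2 = 7.250000
  f(7.250000) = -17.921875
  f(mid) < 0, so root is in [7.250000, 7.500000]

Step 3: midpoint = (7.250000 + 7.500000)/2 = 7.375000
  f(7.375000) = 2.130859
  f(mid) > 0, so root is in [7.250000, 7.375000]

Step 4: midpoint = (7.250000 + 7.375000)/2 = 7.312500
  f(7.312500) = -7.981201
  f(mid) < 0, so root is in [7.312500, 7.375000]

midpoint = 7.312500


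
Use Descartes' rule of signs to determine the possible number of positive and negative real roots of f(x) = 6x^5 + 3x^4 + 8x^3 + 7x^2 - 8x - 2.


Descartes' rule of signs:

For positive roots, count sign changes in f(x) = 6x^5 + 3x^4 + 8x^3 + 7x^2 - 8x - 2:
Signs of coefficients: +, +, +, +, -, -
Number of sign changes: 1
Possible positive real roots: 1

For negative roots, examine f(-x) = -6x^5 + 3x^4 - 8x^3 + 7x^2 + 8x - 2:
Signs of coefficients: -, +, -, +, +, -
Number of sign changes: 4
Possible negative real roots: 4, 2, 0

Positive roots: 1; Negative roots: 4 or 2 or 0


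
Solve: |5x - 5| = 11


An absolute value equation |expr| = 11 gives two cases:
Case 1: 5x - 5 = 11
  5x = 16, so x = 16/5
Case 2: 5x - 5 = -11
  5x = -6, so x = -6/5

x = -6/5, x = 16/5


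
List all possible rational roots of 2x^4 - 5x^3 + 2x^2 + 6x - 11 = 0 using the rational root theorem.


Rational root theorem: possible roots are ±p/q where:
  p divides the constant term (-11): p ∈ {1, 11}
  q divides the leading coefficient (2): q ∈ {1, 2}

All possible rational roots: -11, -11/2, -1, -1/2, 1/2, 1, 11/2, 11

-11, -11/2, -1, -1/2, 1/2, 1, 11/2, 11


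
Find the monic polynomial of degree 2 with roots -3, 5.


A monic polynomial with roots -3, 5 is:
p(x) = (x + 3)(x - 5)
After multiplying by (x + 3): x + 3
After multiplying by (x - 5): x^2 - 2x - 15

x^2 - 2x - 15


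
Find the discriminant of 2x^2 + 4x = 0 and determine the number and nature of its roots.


For ax^2 + bx + c = 0, discriminant D = b^2 - 4ac
Here a = 2, b = 4, c = 0
D = (4)^2 - 4(2)(0) = 16 - 0 = 16

D = 16 > 0 and is a perfect square (sqrt = 4)
The equation has 2 distinct real rational roots.

Discriminant = 16, 2 distinct real rational roots


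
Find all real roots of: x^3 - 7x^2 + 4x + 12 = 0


Let p(x) = x^3 - 7x^2 + 4x + 12. By the rational root theorem (leading coefficient 1), any rational root is an integer divisor of 12: try ±1, ±2, ... in turn.
Test x = 1: value = 10 ≠ 0.
Test x = -1: value = 0 ✓, so (x + 1) is a factor.
Synthetic division by (x + 1): bring down 1; 1(-1) - 7 = -8; (-8)(-1) + 4 = 12; 12(-1) + 12 = 0 → quotient x^2 - 8x + 12, remainder 0.
Solve the quadratic x^2 - 8x + 12 = 0: discriminant = (-8)^2 - 4(1)(12) = 64 - 48 = 16.
sqrt(16) = 4, so x = (8 ± 4)/2: x = 6 or x = 2.

x = -1, x = 2, x = 6


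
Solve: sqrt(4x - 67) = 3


Square both sides: 4x - 67 = 3^2 = 9
4x = 9 + 67 = 76
x = 19
Check: sqrt(4*19 - 67) = sqrt(9) = 3 ✓

x = 19


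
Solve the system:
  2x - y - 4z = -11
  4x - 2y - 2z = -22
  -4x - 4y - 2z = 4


Using Cramer's rule. Expand each determinant along the first row.
D  = 2*[(-2)*(-2) - (-2)*(-4)] - (-1)*[4*(-2) - (-2)*(-4)] + (-4)*[4*(-4) - (-2)*(-4)]
  = 2*(-4) - (-1)*(-16) + (-4)*(-24) = 72
Dx = (-11)*[(-2)*(-2) - (-2)*(-4)] - (-1)*[(-22)*(-2) - (-2)*4] + (-4)*[(-22)*(-4) - (-2)*4]
  = (-11)*(-4) - (-1)*(52) + (-4)*(96) = -288
Dy = 2*[(-22)*(-2) - (-2)*4] - (-11)*[4*(-2) - (-2)*(-4)] + (-4)*[4*4 - (-22)*(-4)]
  = 2*(52) - (-11)*(-16) + (-4)*(-72) = 216
Dz = 2*[(-2)*4 - (-22)*(-4)] - (-1)*[4*4 - (-22)*(-4)] + (-11)*[4*(-4) - (-2)*(-4)]
  = 2*(-96) - (-1)*(-72) + (-11)*(-24) = 0
x = Dx/D = -288/72 = -4, y = Dy/D = 216/72 = 3, z = Dz/D = 0/72 = 0
Check eq1: (2)(-4) + (-1)(3) + (-4)(0) = -11 = -11 ✓
Check eq2: (4)(-4) + (-2)(3) + (-2)(0) = -22 = -22 ✓
Check eq3: (-4)(-4) + (-4)(3) + (-2)(0) = 4 = 4 ✓

x = -4, y = 3, z = 0


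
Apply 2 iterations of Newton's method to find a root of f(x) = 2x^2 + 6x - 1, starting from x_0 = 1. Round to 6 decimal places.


Newton's method: x_(n+1) = x_n - f(x_n)/f'(x_n)
f(x) = 2x^2 + 6x - 1
f'(x) = 4x + 6

Iteration 1:
  f(1.000000) = 7.000000
  f'(1.000000) = 10.000000
  x_1 = 1.000000 - (7.000000)/(10.000000) = 0.300000

Iteration 2:
  f(0.300000) = 0.980000
  f'(0.300000) = 7.200000
  x_2 = 0.300000 - (0.980000)/(7.200000) = 0.163889

x_2 = 0.163889


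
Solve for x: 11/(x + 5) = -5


Multiply both sides by (x + 5): 11 = -5(x + 5)
Distribute: 11 = -5x - 25
-5x = 11 + 25 = 36
x = -36/5

x = -36/5


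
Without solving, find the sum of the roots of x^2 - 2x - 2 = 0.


By Vieta's formulas for ax^2 + bx + c = 0:
  Sum of roots = -b/a
  Product of roots = c/a

Here a = 1, b = -2, c = -2
Sum = -(-2)/1 = 2
Product = -2/1 = -2

Sum = 2


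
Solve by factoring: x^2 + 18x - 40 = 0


We need two numbers that multiply to -40 and add to 18.
Those numbers are 20 and -2 (since 20 * (-2) = -40 and 20 + (-2) = 18).
So x^2 + 18x - 40 = (x + 20)(x - 2) = 0
Setting each factor to zero: x = -20 or x = 2

x = -20, x = 2


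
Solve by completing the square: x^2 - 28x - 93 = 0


Start: x^2 - 28x - 93 = 0
Move constant: x^2 - 28x = 93
Half of -28 is -14, squared is 196
Add 196 to both sides: x^2 - 28x + 196 = 289
(x - 14)^2 = 289
x - 14 = ±17
x = 14 + 17 = 31 or x = 14 - 17 = -3

x = -3, x = 31


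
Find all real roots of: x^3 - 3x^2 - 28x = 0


The constant term is 0, so x = 0 is a root. Factor out x:
  x(x^2 - 3x - 28) = 0
Solve the quadratic x^2 - 3x - 28 = 0: discriminant = (-3)^2 - 4(1)(-28) = 9 + 112 = 121.
sqrt(121) = 11, so x = (3 ± 11)/2: x = 7 or x = -4.

x = -4, x = 0, x = 7


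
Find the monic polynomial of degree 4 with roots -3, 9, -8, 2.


A monic polynomial with roots -3, 9, -8, 2 is:
p(x) = (x + 3)(x - 9)(x + 8)(x - 2)
After multiplying by (x + 3): x + 3
After multiplying by (x - 9): x^2 - 6x - 27
After multiplying by (x + 8): x^3 + 2x^2 - 75x - 216
After multiplying by (x - 2): x^4 - 79x^2 - 66x + 432

x^4 - 79x^2 - 66x + 432


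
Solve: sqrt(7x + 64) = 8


Square both sides: 7x + 64 = 8^2 = 64
7x = 64 - 64 = 0
x = 0
Check: sqrt(7*0 + 64) = sqrt(64) = 8 ✓

x = 0


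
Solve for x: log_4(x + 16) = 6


Convert to exponential form: x + 16 = 4^6 = 4096
x = 4096 - 16 = 4080
Check: log_4(4080 + 16) = log_4(4096) = log_4(4096) = 6 ✓

x = 4080


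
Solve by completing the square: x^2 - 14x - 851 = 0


Start: x^2 - 14x - 851 = 0
Move constant: x^2 - 14x = 851
Half of -14 is -7, squared is 49
Add 49 to both sides: x^2 - 14x + 49 = 900
(x - 7)^2 = 900
x - 7 = ±30
x = 7 + 30 = 37 or x = 7 - 30 = -23

x = -23, x = 37


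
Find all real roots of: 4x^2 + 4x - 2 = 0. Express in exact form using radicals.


Using the quadratic formula: x = (-b ± sqrt(b^2 - 4ac)) / (2a)
Here a = 4, b = 4, c = -2
Discriminant = b^2 - 4ac = 4^2 - 4(4)(-2) = 16 + 32 = 48
Since discriminant = 48 > 0, there are two real roots.
x = (-4 ± 4*sqrt(3)) / 8
Simplifying: x = (-1 ± sqrt(3)) / 2
Numerically: x ≈ 0.3660 or x ≈ -1.3660

x = (-1 + sqrt(3)) / 2 or x = (-1 - sqrt(3)) / 2


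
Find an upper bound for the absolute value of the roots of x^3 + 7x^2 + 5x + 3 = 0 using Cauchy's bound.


Cauchy's bound: all roots r satisfy |r| <= 1 + max(|a_i/a_n|) for i = 0,...,n-1
where a_n is the leading coefficient.

Coefficients: [1, 7, 5, 3]
Leading coefficient a_n = 1
Ratios |a_i/a_n|: 7, 5, 3
Maximum ratio: 7
Cauchy's bound: |r| <= 1 + 7 = 8

Upper bound = 8


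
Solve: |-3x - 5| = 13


An absolute value equation |expr| = 13 gives two cases:
Case 1: -3x - 5 = 13
  -3x = 18, so x = -6
Case 2: -3x - 5 = -13
  -3x = -8, so x = 8/3

x = -6, x = 8/3


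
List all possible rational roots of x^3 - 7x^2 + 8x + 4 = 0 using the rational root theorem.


Rational root theorem: possible roots are ±p/q where:
  p divides the constant term (4): p ∈ {1, 2, 4}
  q divides the leading coefficient (1): q ∈ {1}

All possible rational roots: -4, -2, -1, 1, 2, 4

-4, -2, -1, 1, 2, 4


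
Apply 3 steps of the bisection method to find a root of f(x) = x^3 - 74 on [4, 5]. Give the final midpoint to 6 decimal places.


f(x) = x^3 - 74
f(4) = -10 < 0
f(5) = 51 > 0

Step 1: midpoint = (4.000000 + 5.000000)/2 = 4.500000
  f(4.500000) = 17.125000
  f(mid) > 0, so root is in [4.000000, 4.500000]

Step 2: midpoint = (4.000000 + 4.500000)/2 = 4.250000
  f(4.250000) = 2.765625
  f(mid) > 0, so root is in [4.000000, 4.250000]

Step 3: midpoint = (4.000000 + 4.250000)/2 = 4.125000
  f(4.125000) = -3.810547
  f(mid) < 0, so root is in [4.125000, 4.250000]

midpoint = 4.125000


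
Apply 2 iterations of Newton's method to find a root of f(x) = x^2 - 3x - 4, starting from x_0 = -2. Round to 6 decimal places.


Newton's method: x_(n+1) = x_n - f(x_n)/f'(x_n)
f(x) = x^2 - 3x - 4
f'(x) = 2x - 3

Iteration 1:
  f(-2.000000) = 6.000000
  f'(-2.000000) = -7.000000
  x_1 = -2.000000 - (6.000000)/(-7.000000) = -1.142857

Iteration 2:
  f(-1.142857) = 0.734694
  f'(-1.142857) = -5.285714
  x_2 = -1.142857 - (0.734694)/(-5.285714) = -1.003861

x_2 = -1.003861


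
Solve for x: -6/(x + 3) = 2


Multiply both sides by (x + 3): -6 = 2(x + 3)
Distribute: -6 = 2x + 6
2x = -6 - 6 = -12
x = -6

x = -6


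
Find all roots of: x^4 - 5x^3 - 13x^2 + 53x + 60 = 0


Let p(x) = x^4 - 5x^3 - 13x^2 + 53x + 60. By the rational root theorem (leading coefficient 1), any rational root is an integer divisor of 60: try ±1, ±2, ... in turn.
Test x = 1: value = 96 ≠ 0.
Test x = -1: value = 0 ✓, so (x + 1) is a factor.
Synthetic division by (x + 1): bring down 1; 1(-1) - 5 = -6; (-6)(-1) - 13 = -7; (-7)(-1) + 53 = 60; 60(-1) + 60 = 0 → quotient x^3 - 6x^2 - 7x + 60, remainder 0.
Continue with the quotient x^3 - 6x^2 - 7x + 60 (candidates must divide 60; re-test x = -1 first in case it repeats).
Test x = -1: value = 60 ≠ 0.
Test x = 2: value = 30 ≠ 0.
Test x = -2: value = 42 ≠ 0.
Test x = 3: value = 12 ≠ 0.
Test x = -3: value = 0 ✓, so (x + 3) is a factor.
Synthetic division by (x + 3): bring down 1; 1(-3) - 6 = -9; (-9)(-3) - 7 = 20; 20(-3) + 60 = 0 → quotient x^2 - 9x + 20, remainder 0.
Solve the quadratic x^2 - 9x + 20 = 0: discriminant = (-9)^2 - 4(1)(20) = 81 - 80 = 1.
sqrt(1) = 1, so x = (9 ± 1)/2: x = 5 or x = 4.
Collecting all roots found:

x = -3, x = -1, x = 4, x = 5


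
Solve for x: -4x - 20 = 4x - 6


Starting with: -4x - 20 = 4x - 6
Move all x terms to left: (-4 - 4)x = -6 + 20
Simplify: -8x = 14
Divide both sides by -8: x = -7/4

x = -7/4


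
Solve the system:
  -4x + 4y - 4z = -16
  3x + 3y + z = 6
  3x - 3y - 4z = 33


Using Cramer's rule. Expand each determinant along the first row.
D  = (-4)*[3*(-4) - 1*(-3)] - 4*[3*(-4) - 1*3] + (-4)*[3*(-3) - 3*3]
  = (-4)*(-9) - 4*(-15) + (-4)*(-18) = 168
Dx = (-16)*[3*(-4) - 1*(-3)] - 4*[6*(-4) - 1*33] + (-4)*[6*(-3) - 3*33]
  = (-16)*(-9) - 4*(-57) + (-4)*(-117) = 840
Dy = (-4)*[6*(-4) - 1*33] - (-16)*[3*(-4) - 1*3] + (-4)*[3*33 - 6*3]
  = (-4)*(-57) - (-16)*(-15) + (-4)*(81) = -336
Dz = (-4)*[3*33 - 6*(-3)] - 4*[3*33 - 6*3] + (-16)*[3*(-3) - 3*3]
  = (-4)*(117) - 4*(81) + (-16)*(-18) = -504
x = Dx/D = 840/168 = 5, y = Dy/D = -336/168 = -2, z = Dz/D = -504/168 = -3
Check eq1: (-4)(5) + (4)(-2) + (-4)(-3) = -16 = -16 ✓
Check eq2: (3)(5) + (3)(-2) + (1)(-3) = 6 = 6 ✓
Check eq3: (3)(5) + (-3)(-2) + (-4)(-3) = 33 = 33 ✓

x = 5, y = -2, z = -3


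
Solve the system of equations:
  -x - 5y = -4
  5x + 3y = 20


Using Cramer's rule:
Determinant D = (-1)(3) - (5)(-5) = -3 + 25 = 22
Dx = (-4)(3) - (20)(-5) = -12 + 100 = 88
Dy = (-1)(20) - (5)(-4) = -20 + 20 = 0
x = Dx/D = 88/22 = 4
y = Dy/D = 0/22 = 0

x = 4, y = 0


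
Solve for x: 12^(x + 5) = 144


Express both sides with the same base.
144 = 12^2
Since the bases match, equate exponents: x + 5 = 2
So x = 2 - (5) = -3

x = -3


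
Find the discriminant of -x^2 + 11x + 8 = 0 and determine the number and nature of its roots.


For ax^2 + bx + c = 0, discriminant D = b^2 - 4ac
Here a = -1, b = 11, c = 8
D = (11)^2 - 4(-1)(8) = 121 + 32 = 153

D = 153 > 0 but not a perfect square
The equation has 2 distinct real irrational roots.

Discriminant = 153, 2 distinct real irrational roots


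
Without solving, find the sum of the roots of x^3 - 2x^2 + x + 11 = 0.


By Vieta's formulas for x^3 + bx^2 + cx + d = 0:
  r1 + r2 + r3 = -b/a = 2
  r1*r2 + r1*r3 + r2*r3 = c/a = 1
  r1*r2*r3 = -d/a = -11


Sum = 2


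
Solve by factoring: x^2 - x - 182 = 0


We need two numbers that multiply to -182 and add to -1.
Those numbers are 13 and -14 (since 13 * (-14) = -182 and 13 + (-14) = -1).
So x^2 - x - 182 = (x + 13)(x - 14) = 0
Setting each factor to zero: x = -13 or x = 14

x = -13, x = 14


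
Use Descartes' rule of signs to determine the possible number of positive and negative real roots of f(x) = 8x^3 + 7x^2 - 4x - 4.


Descartes' rule of signs:

For positive roots, count sign changes in f(x) = 8x^3 + 7x^2 - 4x - 4:
Signs of coefficients: +, +, -, -
Number of sign changes: 1
Possible positive real roots: 1

For negative roots, examine f(-x) = -8x^3 + 7x^2 + 4x - 4:
Signs of coefficients: -, +, +, -
Number of sign changes: 2
Possible negative real roots: 2, 0

Positive roots: 1; Negative roots: 2 or 0


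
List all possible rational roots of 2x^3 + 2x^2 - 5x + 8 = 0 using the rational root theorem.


Rational root theorem: possible roots are ±p/q where:
  p divides the constant term (8): p ∈ {1, 2, 4, 8}
  q divides the leading coefficient (2): q ∈ {1, 2}

All possible rational roots: -8, -4, -2, -1, -1/2, 1/2, 1, 2, 4, 8

-8, -4, -2, -1, -1/2, 1/2, 1, 2, 4, 8


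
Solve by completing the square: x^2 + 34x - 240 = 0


Start: x^2 + 34x - 240 = 0
Move constant: x^2 + 34x = 240
Half of 34 is 17, squared is 289
Add 289 to both sides: x^2 + 34x + 289 = 529
(x + 17)^2 = 529
x + 17 = ±23
x = -17 + 23 = 6 or x = -17 - 23 = -40

x = -40, x = 6


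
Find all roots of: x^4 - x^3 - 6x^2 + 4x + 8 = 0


Let p(x) = x^4 - x^3 - 6x^2 + 4x + 8. By the rational root theorem (leading coefficient 1), any rational root is an integer divisor of 8: try ±1, ±2, ... in turn.
Test x = 1: value = 6 ≠ 0.
Test x = -1: value = 0 ✓, so (x + 1) is a factor.
Synthetic division by (x + 1): bring down 1; 1(-1) - 1 = -2; (-2)(-1) - 6 = -4; (-4)(-1) + 4 = 8; 8(-1) + 8 = 0 → quotient x^3 - 2x^2 - 4x + 8, remainder 0.
Continue with the quotient x^3 - 2x^2 - 4x + 8 (candidates must divide 8; re-test x = -1 first in case it repeats).
Test x = -1: value = 9 ≠ 0.
Test x = 2: value = 0 ✓, so (x - 2) is a factor.
Synthetic division by (x - 2): bring down 1; 1(2) - 2 = 0; 0(2) - 4 = -4; (-4)(2) + 8 = 0 → quotient x^2 - 4, remainder 0.
Solve the quadratic x^2 - 4 = 0: discriminant = 0^2 - 4(1)(-4) = 0 + 16 = 16.
sqrt(16) = 4, so x = (0 ± 4)/2: x = 2 or x = -2.
Collecting all roots found:

x = -2, x = -1, x = 2 (multiplicity 2)
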